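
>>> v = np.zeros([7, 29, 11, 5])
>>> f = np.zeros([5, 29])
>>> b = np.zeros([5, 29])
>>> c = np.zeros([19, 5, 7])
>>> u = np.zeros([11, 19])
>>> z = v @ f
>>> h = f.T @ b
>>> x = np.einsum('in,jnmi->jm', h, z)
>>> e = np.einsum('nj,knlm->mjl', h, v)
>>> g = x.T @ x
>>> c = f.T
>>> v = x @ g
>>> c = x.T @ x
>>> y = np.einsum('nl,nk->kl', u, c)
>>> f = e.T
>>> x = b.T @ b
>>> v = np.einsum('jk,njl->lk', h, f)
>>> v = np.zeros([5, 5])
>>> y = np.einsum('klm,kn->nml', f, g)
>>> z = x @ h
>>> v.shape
(5, 5)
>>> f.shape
(11, 29, 5)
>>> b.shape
(5, 29)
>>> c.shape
(11, 11)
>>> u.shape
(11, 19)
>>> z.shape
(29, 29)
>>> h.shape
(29, 29)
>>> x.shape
(29, 29)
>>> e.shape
(5, 29, 11)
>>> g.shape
(11, 11)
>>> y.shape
(11, 5, 29)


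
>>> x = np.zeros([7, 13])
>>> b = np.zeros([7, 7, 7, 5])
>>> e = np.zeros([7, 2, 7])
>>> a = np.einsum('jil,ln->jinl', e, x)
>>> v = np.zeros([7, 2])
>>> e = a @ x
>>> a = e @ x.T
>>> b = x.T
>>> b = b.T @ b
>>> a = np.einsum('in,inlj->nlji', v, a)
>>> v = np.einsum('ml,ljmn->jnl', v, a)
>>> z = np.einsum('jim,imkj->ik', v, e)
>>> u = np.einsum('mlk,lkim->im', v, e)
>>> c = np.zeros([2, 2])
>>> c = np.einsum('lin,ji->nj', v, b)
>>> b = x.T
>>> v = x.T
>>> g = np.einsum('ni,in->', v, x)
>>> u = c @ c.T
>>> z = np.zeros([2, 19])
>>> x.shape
(7, 13)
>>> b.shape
(13, 7)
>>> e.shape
(7, 2, 13, 13)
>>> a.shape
(2, 13, 7, 7)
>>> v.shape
(13, 7)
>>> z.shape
(2, 19)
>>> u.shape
(2, 2)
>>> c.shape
(2, 7)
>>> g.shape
()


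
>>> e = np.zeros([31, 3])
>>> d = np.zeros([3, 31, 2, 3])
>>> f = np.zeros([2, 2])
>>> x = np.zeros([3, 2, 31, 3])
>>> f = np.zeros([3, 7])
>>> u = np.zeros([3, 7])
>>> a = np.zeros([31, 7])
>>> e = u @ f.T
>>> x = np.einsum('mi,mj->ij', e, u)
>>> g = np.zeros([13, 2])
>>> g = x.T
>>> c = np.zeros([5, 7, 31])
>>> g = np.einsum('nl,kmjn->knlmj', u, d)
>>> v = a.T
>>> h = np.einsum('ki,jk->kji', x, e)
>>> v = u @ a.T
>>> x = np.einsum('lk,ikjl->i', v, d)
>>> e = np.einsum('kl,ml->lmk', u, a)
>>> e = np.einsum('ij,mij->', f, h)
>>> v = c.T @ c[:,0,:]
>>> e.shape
()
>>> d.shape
(3, 31, 2, 3)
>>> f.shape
(3, 7)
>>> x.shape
(3,)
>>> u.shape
(3, 7)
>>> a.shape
(31, 7)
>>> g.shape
(3, 3, 7, 31, 2)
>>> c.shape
(5, 7, 31)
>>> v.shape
(31, 7, 31)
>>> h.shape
(3, 3, 7)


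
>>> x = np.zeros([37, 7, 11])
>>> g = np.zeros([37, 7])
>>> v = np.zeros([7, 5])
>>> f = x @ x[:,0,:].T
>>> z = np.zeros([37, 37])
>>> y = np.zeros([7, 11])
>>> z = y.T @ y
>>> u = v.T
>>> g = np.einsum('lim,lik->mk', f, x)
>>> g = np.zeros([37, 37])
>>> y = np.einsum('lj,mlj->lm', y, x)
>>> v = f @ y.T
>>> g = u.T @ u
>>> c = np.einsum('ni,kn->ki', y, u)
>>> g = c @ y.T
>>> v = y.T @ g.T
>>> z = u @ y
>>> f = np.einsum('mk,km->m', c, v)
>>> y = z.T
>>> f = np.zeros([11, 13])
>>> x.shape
(37, 7, 11)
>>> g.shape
(5, 7)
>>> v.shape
(37, 5)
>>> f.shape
(11, 13)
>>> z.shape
(5, 37)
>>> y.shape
(37, 5)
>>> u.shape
(5, 7)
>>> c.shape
(5, 37)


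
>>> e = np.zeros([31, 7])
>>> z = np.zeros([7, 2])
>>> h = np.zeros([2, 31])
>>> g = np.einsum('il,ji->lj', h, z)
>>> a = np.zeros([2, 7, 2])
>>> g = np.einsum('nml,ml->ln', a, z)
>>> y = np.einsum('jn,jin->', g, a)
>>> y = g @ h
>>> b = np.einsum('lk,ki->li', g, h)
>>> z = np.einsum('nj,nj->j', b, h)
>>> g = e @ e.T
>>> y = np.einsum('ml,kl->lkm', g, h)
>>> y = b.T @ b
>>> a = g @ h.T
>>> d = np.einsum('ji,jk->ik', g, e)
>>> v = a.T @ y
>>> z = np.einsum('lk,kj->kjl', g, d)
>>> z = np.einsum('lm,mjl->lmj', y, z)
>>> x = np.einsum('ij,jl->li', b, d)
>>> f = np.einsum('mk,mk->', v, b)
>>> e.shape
(31, 7)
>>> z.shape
(31, 31, 7)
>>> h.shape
(2, 31)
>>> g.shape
(31, 31)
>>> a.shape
(31, 2)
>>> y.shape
(31, 31)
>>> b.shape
(2, 31)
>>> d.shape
(31, 7)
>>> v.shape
(2, 31)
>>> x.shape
(7, 2)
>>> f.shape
()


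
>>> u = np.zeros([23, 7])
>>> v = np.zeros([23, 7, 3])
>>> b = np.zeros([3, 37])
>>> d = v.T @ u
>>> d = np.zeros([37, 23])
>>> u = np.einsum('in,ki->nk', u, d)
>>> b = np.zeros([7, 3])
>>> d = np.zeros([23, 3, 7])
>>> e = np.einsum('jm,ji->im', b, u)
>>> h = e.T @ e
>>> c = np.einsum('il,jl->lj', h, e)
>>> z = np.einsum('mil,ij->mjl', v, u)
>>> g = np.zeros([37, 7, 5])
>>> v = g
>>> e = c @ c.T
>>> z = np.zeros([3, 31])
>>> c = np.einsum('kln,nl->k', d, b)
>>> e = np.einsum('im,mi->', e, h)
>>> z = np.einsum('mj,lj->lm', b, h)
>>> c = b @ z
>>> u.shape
(7, 37)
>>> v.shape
(37, 7, 5)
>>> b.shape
(7, 3)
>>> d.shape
(23, 3, 7)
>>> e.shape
()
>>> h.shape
(3, 3)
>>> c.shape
(7, 7)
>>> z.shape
(3, 7)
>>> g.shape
(37, 7, 5)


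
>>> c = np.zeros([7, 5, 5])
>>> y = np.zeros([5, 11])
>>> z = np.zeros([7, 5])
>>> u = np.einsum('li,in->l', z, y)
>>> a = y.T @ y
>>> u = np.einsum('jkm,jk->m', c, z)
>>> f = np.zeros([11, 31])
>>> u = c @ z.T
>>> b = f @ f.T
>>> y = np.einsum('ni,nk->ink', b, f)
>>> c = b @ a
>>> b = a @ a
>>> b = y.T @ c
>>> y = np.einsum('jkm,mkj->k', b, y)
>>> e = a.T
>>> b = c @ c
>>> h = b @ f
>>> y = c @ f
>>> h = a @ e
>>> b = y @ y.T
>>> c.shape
(11, 11)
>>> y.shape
(11, 31)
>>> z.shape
(7, 5)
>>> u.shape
(7, 5, 7)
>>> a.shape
(11, 11)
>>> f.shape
(11, 31)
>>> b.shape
(11, 11)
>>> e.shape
(11, 11)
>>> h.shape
(11, 11)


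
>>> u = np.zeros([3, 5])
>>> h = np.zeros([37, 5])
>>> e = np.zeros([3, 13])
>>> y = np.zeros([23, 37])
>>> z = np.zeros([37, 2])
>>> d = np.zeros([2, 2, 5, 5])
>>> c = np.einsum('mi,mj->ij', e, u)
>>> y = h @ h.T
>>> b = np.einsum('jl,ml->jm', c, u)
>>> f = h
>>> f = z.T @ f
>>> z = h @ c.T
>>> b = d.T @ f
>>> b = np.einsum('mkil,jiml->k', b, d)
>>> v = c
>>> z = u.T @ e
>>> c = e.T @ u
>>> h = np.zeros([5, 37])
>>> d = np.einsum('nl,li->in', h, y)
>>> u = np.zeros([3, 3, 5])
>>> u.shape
(3, 3, 5)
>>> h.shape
(5, 37)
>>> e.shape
(3, 13)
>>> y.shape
(37, 37)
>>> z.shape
(5, 13)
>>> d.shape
(37, 5)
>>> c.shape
(13, 5)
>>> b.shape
(5,)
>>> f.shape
(2, 5)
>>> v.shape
(13, 5)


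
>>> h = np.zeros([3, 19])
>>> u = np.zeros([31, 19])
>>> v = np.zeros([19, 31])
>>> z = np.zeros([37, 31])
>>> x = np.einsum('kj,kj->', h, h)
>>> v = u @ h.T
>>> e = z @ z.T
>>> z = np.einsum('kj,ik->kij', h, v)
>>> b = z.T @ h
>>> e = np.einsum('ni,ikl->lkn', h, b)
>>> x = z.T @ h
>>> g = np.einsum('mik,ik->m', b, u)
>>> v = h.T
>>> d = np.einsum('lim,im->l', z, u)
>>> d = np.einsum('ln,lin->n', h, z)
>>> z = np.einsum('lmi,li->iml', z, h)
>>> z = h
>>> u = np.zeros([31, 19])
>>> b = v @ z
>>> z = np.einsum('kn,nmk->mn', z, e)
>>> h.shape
(3, 19)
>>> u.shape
(31, 19)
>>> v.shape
(19, 3)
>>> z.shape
(31, 19)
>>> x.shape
(19, 31, 19)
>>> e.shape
(19, 31, 3)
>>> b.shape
(19, 19)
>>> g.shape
(19,)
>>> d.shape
(19,)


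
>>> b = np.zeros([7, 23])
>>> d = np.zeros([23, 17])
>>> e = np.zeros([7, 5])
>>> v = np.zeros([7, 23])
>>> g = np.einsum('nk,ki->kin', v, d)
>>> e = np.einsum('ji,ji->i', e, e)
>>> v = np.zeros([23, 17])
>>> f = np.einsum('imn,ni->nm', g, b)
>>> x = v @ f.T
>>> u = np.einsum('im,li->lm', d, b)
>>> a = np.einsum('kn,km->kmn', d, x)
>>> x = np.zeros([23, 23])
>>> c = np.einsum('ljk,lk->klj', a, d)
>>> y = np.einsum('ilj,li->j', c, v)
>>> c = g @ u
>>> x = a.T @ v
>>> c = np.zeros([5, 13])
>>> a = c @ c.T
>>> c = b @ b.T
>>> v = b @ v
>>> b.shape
(7, 23)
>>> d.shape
(23, 17)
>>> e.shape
(5,)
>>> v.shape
(7, 17)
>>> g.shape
(23, 17, 7)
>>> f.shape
(7, 17)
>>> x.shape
(17, 7, 17)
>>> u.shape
(7, 17)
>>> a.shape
(5, 5)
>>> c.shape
(7, 7)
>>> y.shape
(7,)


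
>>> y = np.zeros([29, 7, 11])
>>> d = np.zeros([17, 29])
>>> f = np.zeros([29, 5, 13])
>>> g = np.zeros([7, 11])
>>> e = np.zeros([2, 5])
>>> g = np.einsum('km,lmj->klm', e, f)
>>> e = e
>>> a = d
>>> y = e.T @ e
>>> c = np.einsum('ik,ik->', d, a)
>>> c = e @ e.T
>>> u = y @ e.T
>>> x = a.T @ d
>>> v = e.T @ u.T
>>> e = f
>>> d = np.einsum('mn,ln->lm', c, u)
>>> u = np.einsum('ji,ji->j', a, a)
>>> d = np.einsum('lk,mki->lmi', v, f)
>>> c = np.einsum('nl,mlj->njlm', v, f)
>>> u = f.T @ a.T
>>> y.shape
(5, 5)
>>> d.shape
(5, 29, 13)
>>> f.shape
(29, 5, 13)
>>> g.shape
(2, 29, 5)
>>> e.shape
(29, 5, 13)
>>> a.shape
(17, 29)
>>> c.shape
(5, 13, 5, 29)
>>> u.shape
(13, 5, 17)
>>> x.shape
(29, 29)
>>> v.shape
(5, 5)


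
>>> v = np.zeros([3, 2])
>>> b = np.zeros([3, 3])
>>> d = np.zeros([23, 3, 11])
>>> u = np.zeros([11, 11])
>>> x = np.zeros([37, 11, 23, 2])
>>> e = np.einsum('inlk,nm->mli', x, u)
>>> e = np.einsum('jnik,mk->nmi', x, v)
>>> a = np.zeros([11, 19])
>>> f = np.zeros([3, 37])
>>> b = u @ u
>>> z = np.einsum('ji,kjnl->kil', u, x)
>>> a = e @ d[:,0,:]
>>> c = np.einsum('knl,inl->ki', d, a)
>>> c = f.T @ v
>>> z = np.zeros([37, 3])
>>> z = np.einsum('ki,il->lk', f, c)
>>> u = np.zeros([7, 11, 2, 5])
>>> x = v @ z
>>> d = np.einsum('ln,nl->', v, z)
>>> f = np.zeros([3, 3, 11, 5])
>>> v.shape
(3, 2)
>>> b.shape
(11, 11)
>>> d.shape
()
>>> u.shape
(7, 11, 2, 5)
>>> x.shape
(3, 3)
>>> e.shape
(11, 3, 23)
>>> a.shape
(11, 3, 11)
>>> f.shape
(3, 3, 11, 5)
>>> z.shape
(2, 3)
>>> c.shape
(37, 2)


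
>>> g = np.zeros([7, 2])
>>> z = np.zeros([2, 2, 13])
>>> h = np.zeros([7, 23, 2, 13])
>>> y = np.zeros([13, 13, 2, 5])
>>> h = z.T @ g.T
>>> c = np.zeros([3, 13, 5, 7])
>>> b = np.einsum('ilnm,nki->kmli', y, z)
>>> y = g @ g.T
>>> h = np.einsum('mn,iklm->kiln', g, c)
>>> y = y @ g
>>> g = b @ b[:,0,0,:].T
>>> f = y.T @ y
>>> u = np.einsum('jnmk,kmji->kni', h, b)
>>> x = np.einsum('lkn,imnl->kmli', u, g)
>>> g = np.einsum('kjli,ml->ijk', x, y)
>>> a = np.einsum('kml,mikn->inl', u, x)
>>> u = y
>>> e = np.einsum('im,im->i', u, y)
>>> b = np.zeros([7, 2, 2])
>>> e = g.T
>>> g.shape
(2, 5, 3)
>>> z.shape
(2, 2, 13)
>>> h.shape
(13, 3, 5, 2)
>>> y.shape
(7, 2)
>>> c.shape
(3, 13, 5, 7)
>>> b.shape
(7, 2, 2)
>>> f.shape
(2, 2)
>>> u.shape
(7, 2)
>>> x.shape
(3, 5, 2, 2)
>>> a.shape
(5, 2, 13)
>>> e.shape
(3, 5, 2)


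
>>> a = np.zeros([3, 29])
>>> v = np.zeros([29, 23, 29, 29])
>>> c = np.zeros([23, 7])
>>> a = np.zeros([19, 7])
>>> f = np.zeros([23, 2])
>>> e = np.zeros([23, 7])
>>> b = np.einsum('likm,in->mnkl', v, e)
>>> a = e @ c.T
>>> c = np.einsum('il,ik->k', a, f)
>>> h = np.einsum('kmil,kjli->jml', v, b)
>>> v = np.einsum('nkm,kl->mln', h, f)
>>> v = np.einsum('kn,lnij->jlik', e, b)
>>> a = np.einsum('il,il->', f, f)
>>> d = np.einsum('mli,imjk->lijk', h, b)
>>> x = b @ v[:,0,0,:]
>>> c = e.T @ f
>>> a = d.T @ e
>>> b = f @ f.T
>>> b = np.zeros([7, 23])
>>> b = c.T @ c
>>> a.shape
(29, 29, 29, 7)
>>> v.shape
(29, 29, 29, 23)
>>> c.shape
(7, 2)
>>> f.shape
(23, 2)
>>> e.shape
(23, 7)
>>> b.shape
(2, 2)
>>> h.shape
(7, 23, 29)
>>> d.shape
(23, 29, 29, 29)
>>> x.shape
(29, 7, 29, 23)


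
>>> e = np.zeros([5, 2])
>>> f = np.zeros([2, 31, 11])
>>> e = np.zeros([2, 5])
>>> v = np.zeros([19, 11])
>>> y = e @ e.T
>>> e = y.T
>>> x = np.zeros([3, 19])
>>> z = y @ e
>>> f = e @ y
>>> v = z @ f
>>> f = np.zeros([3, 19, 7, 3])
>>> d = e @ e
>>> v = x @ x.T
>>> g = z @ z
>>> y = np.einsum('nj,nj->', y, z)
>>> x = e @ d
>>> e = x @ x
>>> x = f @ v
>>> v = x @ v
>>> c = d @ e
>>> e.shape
(2, 2)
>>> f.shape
(3, 19, 7, 3)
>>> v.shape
(3, 19, 7, 3)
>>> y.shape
()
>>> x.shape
(3, 19, 7, 3)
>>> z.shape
(2, 2)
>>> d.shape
(2, 2)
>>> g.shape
(2, 2)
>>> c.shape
(2, 2)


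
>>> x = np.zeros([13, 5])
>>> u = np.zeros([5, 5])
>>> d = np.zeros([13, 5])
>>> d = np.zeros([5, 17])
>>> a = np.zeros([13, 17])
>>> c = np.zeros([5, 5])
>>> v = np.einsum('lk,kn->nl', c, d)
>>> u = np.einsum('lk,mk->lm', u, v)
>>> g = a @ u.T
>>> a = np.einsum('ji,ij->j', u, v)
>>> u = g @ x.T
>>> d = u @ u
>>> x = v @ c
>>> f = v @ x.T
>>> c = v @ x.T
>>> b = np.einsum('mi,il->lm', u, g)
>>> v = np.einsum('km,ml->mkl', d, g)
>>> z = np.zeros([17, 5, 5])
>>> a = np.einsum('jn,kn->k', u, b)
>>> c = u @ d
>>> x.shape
(17, 5)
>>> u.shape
(13, 13)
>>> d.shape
(13, 13)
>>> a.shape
(5,)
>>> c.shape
(13, 13)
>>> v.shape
(13, 13, 5)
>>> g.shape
(13, 5)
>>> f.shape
(17, 17)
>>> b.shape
(5, 13)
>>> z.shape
(17, 5, 5)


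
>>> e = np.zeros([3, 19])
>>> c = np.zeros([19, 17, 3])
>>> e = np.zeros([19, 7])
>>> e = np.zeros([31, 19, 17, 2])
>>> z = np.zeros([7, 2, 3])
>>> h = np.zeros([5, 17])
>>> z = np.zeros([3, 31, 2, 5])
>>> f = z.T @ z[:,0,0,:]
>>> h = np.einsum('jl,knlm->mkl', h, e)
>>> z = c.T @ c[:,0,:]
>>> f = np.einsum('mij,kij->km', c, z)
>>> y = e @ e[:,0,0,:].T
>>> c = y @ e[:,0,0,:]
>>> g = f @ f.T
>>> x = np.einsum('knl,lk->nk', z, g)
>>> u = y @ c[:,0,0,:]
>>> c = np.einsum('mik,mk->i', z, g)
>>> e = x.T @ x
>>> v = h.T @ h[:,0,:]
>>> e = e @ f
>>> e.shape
(3, 19)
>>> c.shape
(17,)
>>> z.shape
(3, 17, 3)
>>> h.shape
(2, 31, 17)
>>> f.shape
(3, 19)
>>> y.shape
(31, 19, 17, 31)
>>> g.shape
(3, 3)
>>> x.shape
(17, 3)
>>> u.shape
(31, 19, 17, 2)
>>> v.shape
(17, 31, 17)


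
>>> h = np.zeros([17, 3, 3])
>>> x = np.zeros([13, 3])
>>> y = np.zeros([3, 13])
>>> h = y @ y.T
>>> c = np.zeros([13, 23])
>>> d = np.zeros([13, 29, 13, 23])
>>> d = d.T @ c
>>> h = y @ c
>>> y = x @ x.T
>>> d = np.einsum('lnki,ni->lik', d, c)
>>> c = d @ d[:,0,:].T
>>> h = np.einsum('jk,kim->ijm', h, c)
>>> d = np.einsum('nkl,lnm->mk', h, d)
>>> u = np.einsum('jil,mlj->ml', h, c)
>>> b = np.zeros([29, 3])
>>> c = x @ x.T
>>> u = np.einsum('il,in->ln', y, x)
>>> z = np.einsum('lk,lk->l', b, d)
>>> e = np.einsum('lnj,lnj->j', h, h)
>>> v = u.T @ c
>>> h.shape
(23, 3, 23)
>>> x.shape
(13, 3)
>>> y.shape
(13, 13)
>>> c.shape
(13, 13)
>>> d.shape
(29, 3)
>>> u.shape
(13, 3)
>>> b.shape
(29, 3)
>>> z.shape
(29,)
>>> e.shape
(23,)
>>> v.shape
(3, 13)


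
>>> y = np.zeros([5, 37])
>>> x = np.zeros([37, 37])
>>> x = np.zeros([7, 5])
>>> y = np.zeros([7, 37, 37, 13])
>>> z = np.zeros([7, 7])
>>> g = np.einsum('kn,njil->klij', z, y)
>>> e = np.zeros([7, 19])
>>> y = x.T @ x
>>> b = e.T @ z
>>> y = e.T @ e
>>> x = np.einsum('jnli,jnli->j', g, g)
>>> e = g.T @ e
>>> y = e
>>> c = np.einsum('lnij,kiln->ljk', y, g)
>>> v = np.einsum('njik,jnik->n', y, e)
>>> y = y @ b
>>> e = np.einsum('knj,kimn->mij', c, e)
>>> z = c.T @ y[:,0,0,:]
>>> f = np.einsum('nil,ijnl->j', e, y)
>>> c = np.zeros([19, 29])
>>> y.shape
(37, 37, 13, 7)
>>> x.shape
(7,)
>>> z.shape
(7, 19, 7)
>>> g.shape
(7, 13, 37, 37)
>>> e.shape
(13, 37, 7)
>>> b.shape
(19, 7)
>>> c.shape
(19, 29)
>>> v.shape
(37,)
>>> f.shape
(37,)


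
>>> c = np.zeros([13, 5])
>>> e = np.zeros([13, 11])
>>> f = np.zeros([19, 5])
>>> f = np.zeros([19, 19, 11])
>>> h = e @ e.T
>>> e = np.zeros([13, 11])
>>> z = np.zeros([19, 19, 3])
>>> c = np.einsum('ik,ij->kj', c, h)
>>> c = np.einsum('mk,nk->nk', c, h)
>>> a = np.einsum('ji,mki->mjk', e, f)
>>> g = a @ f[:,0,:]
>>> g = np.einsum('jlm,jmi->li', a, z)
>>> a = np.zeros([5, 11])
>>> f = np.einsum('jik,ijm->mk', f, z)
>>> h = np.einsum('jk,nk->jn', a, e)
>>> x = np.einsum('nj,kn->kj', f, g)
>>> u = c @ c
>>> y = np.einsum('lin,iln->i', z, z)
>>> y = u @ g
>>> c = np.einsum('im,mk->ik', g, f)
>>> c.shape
(13, 11)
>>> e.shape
(13, 11)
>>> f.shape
(3, 11)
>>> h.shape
(5, 13)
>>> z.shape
(19, 19, 3)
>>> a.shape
(5, 11)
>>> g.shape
(13, 3)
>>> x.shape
(13, 11)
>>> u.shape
(13, 13)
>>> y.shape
(13, 3)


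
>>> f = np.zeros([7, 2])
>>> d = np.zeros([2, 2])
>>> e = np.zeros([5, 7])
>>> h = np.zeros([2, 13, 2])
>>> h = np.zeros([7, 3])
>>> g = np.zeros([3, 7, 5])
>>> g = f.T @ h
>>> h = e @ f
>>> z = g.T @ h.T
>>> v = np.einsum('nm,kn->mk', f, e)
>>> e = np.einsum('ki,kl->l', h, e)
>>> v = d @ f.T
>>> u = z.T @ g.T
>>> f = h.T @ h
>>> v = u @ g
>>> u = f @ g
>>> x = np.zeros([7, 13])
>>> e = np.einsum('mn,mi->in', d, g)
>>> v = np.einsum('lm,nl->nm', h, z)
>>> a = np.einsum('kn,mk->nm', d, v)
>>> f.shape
(2, 2)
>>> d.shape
(2, 2)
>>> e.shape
(3, 2)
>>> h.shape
(5, 2)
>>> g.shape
(2, 3)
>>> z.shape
(3, 5)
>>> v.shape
(3, 2)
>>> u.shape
(2, 3)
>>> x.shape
(7, 13)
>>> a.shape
(2, 3)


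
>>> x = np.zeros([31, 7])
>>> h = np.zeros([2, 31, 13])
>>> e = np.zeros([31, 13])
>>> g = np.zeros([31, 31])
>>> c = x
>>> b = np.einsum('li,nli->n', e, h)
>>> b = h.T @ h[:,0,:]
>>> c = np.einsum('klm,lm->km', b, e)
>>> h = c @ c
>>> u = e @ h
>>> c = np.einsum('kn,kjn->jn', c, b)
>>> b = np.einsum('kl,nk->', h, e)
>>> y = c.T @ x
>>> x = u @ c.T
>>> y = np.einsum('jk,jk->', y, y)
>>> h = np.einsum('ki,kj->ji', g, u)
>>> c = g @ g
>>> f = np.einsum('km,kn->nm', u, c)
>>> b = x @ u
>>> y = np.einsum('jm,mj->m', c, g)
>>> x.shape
(31, 31)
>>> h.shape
(13, 31)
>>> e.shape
(31, 13)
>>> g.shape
(31, 31)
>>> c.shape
(31, 31)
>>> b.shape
(31, 13)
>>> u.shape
(31, 13)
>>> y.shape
(31,)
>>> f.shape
(31, 13)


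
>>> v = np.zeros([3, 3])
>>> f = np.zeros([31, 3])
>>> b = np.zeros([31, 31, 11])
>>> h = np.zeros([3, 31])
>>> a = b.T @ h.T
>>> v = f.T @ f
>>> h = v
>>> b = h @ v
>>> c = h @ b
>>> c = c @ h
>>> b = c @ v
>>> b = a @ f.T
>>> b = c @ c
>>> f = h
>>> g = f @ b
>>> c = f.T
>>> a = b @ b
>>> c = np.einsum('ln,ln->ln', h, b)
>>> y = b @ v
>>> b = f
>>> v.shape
(3, 3)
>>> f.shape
(3, 3)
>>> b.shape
(3, 3)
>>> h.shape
(3, 3)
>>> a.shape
(3, 3)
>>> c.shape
(3, 3)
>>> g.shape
(3, 3)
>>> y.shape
(3, 3)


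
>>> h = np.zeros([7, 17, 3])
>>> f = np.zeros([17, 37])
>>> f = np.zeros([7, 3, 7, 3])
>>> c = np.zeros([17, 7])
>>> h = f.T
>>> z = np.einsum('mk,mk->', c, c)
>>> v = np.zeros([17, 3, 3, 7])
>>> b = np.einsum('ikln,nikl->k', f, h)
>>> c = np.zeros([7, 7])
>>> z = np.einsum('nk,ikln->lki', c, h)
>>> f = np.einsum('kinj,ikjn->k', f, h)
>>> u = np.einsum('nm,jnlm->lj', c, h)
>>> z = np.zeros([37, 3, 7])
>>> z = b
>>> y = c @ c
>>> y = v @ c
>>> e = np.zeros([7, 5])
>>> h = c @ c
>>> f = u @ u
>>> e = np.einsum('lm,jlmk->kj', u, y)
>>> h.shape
(7, 7)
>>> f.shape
(3, 3)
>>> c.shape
(7, 7)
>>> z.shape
(3,)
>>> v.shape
(17, 3, 3, 7)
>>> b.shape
(3,)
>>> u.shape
(3, 3)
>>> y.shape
(17, 3, 3, 7)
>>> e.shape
(7, 17)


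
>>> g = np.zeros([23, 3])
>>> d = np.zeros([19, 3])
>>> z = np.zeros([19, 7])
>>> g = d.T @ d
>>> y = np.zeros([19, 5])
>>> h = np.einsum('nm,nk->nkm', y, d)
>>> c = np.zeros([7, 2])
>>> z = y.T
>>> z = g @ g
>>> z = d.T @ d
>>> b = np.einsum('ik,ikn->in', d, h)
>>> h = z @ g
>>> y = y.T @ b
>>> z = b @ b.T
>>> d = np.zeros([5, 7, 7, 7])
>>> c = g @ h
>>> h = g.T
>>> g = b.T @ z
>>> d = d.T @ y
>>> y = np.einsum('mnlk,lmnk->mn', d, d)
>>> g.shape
(5, 19)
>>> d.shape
(7, 7, 7, 5)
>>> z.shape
(19, 19)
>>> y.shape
(7, 7)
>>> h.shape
(3, 3)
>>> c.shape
(3, 3)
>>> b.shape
(19, 5)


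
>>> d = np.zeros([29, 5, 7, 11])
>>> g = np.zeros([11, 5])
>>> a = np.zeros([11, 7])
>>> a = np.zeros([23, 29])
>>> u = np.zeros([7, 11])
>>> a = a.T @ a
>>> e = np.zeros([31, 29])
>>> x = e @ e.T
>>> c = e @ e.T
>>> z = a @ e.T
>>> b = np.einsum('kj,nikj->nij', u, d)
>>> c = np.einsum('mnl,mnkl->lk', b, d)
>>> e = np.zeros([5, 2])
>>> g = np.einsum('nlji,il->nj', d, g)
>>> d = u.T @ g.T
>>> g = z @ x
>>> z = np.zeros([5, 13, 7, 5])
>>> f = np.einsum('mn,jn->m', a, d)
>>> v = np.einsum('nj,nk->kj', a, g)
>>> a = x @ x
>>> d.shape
(11, 29)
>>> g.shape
(29, 31)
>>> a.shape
(31, 31)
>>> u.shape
(7, 11)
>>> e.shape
(5, 2)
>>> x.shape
(31, 31)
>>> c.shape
(11, 7)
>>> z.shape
(5, 13, 7, 5)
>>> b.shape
(29, 5, 11)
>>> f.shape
(29,)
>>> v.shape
(31, 29)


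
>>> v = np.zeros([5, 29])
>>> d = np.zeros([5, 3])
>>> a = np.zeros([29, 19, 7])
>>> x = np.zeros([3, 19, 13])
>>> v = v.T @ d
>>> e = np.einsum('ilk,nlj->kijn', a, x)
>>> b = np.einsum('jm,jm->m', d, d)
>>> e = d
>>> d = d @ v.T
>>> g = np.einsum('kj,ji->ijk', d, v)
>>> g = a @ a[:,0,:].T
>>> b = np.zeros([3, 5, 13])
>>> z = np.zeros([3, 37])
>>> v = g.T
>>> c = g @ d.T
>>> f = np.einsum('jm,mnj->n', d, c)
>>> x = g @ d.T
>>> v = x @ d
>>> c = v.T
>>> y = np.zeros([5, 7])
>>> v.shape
(29, 19, 29)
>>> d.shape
(5, 29)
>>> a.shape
(29, 19, 7)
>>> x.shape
(29, 19, 5)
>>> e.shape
(5, 3)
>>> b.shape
(3, 5, 13)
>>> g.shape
(29, 19, 29)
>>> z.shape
(3, 37)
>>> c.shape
(29, 19, 29)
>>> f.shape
(19,)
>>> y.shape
(5, 7)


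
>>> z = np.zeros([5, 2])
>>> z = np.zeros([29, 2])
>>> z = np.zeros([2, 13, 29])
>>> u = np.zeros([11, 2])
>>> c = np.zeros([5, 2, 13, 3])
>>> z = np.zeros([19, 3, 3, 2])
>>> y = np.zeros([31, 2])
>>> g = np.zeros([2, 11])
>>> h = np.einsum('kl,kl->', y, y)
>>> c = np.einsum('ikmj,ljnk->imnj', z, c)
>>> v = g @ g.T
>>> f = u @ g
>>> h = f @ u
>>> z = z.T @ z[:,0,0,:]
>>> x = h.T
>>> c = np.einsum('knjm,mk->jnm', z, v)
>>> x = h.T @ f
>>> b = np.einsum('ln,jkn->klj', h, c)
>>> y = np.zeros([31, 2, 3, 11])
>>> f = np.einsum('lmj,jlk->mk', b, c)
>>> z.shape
(2, 3, 3, 2)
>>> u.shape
(11, 2)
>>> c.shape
(3, 3, 2)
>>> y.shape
(31, 2, 3, 11)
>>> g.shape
(2, 11)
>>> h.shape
(11, 2)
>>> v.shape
(2, 2)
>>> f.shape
(11, 2)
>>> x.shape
(2, 11)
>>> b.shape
(3, 11, 3)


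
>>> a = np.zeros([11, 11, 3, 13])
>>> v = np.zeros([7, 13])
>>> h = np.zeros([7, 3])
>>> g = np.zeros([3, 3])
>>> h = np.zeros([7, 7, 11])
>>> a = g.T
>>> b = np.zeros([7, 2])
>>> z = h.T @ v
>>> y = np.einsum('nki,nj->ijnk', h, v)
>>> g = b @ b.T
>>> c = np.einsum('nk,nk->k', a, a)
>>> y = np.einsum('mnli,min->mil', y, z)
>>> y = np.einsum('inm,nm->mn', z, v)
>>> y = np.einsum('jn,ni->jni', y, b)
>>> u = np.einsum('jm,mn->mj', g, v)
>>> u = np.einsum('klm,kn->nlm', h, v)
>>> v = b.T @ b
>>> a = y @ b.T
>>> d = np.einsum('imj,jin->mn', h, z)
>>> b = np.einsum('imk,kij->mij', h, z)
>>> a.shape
(13, 7, 7)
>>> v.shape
(2, 2)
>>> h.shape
(7, 7, 11)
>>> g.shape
(7, 7)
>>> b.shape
(7, 7, 13)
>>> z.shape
(11, 7, 13)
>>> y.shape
(13, 7, 2)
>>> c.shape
(3,)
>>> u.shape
(13, 7, 11)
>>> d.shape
(7, 13)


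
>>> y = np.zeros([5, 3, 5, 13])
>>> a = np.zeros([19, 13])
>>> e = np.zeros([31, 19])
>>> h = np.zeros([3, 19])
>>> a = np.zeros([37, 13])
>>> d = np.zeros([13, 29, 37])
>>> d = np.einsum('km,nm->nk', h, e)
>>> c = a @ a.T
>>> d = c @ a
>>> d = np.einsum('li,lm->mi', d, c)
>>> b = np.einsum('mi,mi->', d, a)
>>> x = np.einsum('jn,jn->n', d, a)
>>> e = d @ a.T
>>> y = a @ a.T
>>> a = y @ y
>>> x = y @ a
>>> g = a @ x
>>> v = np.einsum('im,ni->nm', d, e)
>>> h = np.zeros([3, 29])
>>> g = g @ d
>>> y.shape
(37, 37)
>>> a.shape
(37, 37)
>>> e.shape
(37, 37)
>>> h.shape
(3, 29)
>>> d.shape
(37, 13)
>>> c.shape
(37, 37)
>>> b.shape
()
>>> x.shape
(37, 37)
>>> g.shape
(37, 13)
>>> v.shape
(37, 13)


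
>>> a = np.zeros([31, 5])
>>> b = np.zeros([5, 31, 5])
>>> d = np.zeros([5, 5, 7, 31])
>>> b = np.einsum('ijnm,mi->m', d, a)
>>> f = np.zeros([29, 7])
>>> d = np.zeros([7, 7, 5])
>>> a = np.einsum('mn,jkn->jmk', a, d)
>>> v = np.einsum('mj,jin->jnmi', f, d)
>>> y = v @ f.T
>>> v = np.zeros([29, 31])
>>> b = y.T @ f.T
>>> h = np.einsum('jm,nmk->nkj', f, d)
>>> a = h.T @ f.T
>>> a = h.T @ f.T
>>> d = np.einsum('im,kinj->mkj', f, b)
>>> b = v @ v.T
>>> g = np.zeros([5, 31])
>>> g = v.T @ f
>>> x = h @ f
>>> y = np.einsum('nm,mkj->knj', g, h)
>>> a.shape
(29, 5, 29)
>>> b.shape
(29, 29)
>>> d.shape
(7, 29, 29)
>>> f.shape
(29, 7)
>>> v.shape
(29, 31)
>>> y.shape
(5, 31, 29)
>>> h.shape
(7, 5, 29)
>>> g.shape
(31, 7)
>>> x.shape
(7, 5, 7)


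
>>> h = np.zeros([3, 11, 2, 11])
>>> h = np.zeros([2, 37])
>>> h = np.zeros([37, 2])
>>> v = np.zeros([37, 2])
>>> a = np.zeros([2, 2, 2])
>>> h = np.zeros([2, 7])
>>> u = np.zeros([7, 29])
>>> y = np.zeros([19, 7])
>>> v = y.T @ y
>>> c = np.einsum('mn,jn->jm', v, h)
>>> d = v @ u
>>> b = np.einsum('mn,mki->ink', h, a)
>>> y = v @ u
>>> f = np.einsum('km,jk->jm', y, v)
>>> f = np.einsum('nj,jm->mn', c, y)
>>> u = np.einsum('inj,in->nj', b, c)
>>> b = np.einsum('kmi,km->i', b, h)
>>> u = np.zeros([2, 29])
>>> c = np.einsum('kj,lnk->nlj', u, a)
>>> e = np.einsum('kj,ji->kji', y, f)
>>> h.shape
(2, 7)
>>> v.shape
(7, 7)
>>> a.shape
(2, 2, 2)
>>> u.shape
(2, 29)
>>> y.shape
(7, 29)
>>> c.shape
(2, 2, 29)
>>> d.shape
(7, 29)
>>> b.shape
(2,)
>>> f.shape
(29, 2)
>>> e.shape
(7, 29, 2)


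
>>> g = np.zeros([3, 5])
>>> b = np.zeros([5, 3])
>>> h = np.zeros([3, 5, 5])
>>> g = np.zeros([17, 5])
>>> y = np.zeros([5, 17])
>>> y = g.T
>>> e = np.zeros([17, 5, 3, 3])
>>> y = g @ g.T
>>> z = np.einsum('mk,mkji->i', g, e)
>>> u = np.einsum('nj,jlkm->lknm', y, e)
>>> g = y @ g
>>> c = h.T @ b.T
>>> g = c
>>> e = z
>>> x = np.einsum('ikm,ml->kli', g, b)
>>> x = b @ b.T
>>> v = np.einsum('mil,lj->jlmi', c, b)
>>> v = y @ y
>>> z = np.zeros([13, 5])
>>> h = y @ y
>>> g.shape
(5, 5, 5)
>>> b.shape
(5, 3)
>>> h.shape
(17, 17)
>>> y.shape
(17, 17)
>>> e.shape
(3,)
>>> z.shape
(13, 5)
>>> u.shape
(5, 3, 17, 3)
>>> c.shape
(5, 5, 5)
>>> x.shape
(5, 5)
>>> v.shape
(17, 17)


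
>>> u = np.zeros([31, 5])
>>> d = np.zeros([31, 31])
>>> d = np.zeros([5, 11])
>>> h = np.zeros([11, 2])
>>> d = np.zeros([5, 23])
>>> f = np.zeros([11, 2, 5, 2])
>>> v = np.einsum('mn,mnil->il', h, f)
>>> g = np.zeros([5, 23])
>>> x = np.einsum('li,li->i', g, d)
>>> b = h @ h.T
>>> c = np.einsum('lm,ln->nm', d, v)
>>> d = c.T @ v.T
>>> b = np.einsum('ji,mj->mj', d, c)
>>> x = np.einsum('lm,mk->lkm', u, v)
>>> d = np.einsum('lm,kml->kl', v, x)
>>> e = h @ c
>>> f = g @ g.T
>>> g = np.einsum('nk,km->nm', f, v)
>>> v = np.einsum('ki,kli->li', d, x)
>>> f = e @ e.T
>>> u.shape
(31, 5)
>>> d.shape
(31, 5)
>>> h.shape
(11, 2)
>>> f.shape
(11, 11)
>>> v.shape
(2, 5)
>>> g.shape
(5, 2)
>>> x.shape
(31, 2, 5)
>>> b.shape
(2, 23)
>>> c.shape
(2, 23)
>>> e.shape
(11, 23)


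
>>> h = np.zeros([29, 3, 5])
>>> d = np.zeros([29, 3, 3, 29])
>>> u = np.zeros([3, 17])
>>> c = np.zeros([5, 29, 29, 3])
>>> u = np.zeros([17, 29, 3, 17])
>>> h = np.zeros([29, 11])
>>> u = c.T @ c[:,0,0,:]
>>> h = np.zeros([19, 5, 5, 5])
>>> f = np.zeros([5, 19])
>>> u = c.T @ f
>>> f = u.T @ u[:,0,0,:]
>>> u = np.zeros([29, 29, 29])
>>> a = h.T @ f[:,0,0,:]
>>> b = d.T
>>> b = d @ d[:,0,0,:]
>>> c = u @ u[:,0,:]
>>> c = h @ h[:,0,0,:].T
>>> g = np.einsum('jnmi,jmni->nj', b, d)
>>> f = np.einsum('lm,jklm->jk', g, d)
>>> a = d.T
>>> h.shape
(19, 5, 5, 5)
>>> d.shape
(29, 3, 3, 29)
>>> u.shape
(29, 29, 29)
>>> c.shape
(19, 5, 5, 19)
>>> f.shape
(29, 3)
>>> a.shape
(29, 3, 3, 29)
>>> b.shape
(29, 3, 3, 29)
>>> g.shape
(3, 29)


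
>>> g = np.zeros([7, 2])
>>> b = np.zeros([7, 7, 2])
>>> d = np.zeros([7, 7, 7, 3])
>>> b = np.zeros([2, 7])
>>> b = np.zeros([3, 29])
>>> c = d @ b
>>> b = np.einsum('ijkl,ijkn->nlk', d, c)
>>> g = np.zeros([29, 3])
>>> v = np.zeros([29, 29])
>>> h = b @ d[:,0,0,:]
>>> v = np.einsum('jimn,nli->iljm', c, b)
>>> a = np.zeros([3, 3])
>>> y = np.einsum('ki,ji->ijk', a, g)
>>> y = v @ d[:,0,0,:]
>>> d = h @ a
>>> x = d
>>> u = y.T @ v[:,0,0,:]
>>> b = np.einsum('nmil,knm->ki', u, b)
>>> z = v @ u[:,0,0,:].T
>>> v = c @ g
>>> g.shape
(29, 3)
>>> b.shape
(29, 3)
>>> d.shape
(29, 3, 3)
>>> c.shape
(7, 7, 7, 29)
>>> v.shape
(7, 7, 7, 3)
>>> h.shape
(29, 3, 3)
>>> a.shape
(3, 3)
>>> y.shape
(7, 3, 7, 3)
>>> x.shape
(29, 3, 3)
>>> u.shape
(3, 7, 3, 7)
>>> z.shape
(7, 3, 7, 3)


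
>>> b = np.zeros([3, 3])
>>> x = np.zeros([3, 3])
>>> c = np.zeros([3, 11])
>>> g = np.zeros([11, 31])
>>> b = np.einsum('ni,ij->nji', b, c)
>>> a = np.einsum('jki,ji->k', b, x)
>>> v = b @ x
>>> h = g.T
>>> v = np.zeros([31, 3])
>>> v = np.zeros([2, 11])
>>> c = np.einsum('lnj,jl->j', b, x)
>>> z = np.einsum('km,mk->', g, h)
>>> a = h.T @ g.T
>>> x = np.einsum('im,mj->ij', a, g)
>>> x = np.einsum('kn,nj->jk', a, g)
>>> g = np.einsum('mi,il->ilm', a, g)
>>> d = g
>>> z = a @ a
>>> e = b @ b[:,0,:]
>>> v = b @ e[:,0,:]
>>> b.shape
(3, 11, 3)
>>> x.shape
(31, 11)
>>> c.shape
(3,)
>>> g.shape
(11, 31, 11)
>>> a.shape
(11, 11)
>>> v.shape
(3, 11, 3)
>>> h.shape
(31, 11)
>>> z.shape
(11, 11)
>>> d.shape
(11, 31, 11)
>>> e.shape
(3, 11, 3)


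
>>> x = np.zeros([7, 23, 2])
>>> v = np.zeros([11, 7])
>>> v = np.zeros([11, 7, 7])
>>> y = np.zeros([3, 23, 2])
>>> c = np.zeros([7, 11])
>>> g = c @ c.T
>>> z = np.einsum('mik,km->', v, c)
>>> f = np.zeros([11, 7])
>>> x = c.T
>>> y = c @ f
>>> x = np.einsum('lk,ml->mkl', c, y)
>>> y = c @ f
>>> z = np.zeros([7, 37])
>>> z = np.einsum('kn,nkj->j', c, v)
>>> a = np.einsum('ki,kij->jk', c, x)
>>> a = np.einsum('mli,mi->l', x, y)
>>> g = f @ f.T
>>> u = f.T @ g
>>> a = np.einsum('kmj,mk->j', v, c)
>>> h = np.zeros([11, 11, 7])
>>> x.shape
(7, 11, 7)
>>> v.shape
(11, 7, 7)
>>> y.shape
(7, 7)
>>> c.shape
(7, 11)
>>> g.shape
(11, 11)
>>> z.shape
(7,)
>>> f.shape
(11, 7)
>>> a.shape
(7,)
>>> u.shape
(7, 11)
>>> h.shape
(11, 11, 7)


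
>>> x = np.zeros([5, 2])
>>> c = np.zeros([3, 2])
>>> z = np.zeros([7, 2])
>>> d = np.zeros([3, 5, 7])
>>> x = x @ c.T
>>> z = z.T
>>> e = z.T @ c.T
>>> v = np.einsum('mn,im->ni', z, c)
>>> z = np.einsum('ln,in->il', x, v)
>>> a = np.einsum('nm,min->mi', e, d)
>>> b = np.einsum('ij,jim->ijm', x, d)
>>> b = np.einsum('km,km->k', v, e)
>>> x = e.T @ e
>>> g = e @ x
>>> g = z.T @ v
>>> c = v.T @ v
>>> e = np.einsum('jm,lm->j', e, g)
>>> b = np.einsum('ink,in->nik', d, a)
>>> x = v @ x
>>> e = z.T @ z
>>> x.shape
(7, 3)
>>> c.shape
(3, 3)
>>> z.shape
(7, 5)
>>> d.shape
(3, 5, 7)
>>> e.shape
(5, 5)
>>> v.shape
(7, 3)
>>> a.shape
(3, 5)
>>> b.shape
(5, 3, 7)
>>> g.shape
(5, 3)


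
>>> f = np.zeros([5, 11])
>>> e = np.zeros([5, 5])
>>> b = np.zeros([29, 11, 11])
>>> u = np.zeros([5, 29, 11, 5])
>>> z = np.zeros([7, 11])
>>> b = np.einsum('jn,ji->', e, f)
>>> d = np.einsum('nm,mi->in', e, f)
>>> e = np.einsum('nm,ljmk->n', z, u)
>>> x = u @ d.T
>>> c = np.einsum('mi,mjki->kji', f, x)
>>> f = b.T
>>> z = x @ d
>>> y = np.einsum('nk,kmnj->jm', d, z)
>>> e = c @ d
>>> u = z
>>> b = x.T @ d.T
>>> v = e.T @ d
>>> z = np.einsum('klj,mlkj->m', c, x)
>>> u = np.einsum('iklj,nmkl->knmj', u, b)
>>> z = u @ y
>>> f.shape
()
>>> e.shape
(11, 29, 5)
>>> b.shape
(11, 11, 29, 11)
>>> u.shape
(29, 11, 11, 5)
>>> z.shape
(29, 11, 11, 29)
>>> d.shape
(11, 5)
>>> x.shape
(5, 29, 11, 11)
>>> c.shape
(11, 29, 11)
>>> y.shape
(5, 29)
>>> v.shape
(5, 29, 5)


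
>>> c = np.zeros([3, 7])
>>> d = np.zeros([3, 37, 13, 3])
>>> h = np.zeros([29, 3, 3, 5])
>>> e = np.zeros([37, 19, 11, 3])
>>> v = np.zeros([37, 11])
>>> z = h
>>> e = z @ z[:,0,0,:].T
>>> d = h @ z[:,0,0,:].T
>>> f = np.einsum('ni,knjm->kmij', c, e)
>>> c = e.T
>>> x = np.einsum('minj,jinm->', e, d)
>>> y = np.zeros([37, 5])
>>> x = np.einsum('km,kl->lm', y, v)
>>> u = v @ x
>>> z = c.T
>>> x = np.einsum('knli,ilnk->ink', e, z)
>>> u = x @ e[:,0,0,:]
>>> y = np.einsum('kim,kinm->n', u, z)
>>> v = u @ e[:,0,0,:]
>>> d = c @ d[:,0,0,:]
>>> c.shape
(29, 3, 3, 29)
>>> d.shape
(29, 3, 3, 29)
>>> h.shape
(29, 3, 3, 5)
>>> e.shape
(29, 3, 3, 29)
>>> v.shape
(29, 3, 29)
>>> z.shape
(29, 3, 3, 29)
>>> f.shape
(29, 29, 7, 3)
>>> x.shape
(29, 3, 29)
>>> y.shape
(3,)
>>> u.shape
(29, 3, 29)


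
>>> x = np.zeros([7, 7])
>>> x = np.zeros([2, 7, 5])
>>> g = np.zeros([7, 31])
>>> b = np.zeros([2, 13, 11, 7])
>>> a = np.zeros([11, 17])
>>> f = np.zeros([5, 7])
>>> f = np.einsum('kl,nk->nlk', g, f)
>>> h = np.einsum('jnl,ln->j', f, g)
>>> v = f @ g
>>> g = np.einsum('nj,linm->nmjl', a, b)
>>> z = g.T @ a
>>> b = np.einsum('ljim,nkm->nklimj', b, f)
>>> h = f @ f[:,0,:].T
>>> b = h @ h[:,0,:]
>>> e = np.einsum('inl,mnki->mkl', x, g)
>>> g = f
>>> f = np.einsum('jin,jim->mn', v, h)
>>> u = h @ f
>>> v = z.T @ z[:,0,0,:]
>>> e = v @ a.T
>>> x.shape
(2, 7, 5)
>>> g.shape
(5, 31, 7)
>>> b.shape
(5, 31, 5)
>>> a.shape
(11, 17)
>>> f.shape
(5, 31)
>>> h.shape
(5, 31, 5)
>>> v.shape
(17, 7, 17, 17)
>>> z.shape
(2, 17, 7, 17)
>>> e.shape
(17, 7, 17, 11)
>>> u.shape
(5, 31, 31)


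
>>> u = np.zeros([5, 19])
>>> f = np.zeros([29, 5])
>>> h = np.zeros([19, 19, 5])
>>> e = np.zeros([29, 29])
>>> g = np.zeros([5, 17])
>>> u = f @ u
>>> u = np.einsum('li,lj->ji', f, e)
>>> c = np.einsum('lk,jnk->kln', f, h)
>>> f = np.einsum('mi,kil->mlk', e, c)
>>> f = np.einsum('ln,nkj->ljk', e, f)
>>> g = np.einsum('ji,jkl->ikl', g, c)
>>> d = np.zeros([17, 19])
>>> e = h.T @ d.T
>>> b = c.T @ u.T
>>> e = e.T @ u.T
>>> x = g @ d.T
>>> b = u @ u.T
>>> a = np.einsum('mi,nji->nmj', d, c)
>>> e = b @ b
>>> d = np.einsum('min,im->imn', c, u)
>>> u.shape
(29, 5)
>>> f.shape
(29, 5, 19)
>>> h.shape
(19, 19, 5)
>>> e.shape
(29, 29)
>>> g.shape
(17, 29, 19)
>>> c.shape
(5, 29, 19)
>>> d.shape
(29, 5, 19)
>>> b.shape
(29, 29)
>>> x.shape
(17, 29, 17)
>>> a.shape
(5, 17, 29)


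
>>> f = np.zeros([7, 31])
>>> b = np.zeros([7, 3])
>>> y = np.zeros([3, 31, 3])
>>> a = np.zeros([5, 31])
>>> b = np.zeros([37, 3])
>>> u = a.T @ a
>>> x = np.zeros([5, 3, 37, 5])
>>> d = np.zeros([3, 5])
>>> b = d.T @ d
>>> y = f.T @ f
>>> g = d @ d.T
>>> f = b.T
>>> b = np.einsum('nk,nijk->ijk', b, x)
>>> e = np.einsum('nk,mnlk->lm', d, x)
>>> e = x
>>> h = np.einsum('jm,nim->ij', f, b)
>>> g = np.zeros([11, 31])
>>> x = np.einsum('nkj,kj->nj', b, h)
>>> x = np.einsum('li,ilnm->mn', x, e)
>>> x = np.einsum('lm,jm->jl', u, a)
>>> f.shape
(5, 5)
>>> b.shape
(3, 37, 5)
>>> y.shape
(31, 31)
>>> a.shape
(5, 31)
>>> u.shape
(31, 31)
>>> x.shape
(5, 31)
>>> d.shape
(3, 5)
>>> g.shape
(11, 31)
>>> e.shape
(5, 3, 37, 5)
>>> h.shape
(37, 5)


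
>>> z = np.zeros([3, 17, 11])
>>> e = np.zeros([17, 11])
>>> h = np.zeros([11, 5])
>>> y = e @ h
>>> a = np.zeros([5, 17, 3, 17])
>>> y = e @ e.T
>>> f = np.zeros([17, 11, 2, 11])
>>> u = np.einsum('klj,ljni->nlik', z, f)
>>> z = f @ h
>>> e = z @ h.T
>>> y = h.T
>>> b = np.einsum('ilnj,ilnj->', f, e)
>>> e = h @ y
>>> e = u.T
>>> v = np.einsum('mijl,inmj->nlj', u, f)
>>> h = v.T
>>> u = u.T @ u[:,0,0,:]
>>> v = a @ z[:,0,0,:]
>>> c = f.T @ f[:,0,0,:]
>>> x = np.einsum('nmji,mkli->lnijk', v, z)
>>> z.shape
(17, 11, 2, 5)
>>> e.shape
(3, 11, 17, 2)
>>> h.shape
(11, 3, 11)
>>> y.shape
(5, 11)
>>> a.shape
(5, 17, 3, 17)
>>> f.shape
(17, 11, 2, 11)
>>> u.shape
(3, 11, 17, 3)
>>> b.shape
()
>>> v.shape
(5, 17, 3, 5)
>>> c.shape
(11, 2, 11, 11)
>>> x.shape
(2, 5, 5, 3, 11)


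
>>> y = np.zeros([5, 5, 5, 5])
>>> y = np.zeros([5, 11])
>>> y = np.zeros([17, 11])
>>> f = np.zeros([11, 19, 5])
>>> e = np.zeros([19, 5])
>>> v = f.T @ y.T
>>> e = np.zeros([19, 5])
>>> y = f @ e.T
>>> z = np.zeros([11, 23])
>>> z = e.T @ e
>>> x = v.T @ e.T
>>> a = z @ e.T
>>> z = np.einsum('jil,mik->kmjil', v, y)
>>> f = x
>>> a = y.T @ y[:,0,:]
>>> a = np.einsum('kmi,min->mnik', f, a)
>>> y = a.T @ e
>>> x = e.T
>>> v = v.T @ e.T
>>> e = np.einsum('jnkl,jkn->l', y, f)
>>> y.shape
(17, 19, 19, 5)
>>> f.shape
(17, 19, 19)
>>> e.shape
(5,)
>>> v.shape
(17, 19, 19)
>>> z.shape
(19, 11, 5, 19, 17)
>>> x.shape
(5, 19)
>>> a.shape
(19, 19, 19, 17)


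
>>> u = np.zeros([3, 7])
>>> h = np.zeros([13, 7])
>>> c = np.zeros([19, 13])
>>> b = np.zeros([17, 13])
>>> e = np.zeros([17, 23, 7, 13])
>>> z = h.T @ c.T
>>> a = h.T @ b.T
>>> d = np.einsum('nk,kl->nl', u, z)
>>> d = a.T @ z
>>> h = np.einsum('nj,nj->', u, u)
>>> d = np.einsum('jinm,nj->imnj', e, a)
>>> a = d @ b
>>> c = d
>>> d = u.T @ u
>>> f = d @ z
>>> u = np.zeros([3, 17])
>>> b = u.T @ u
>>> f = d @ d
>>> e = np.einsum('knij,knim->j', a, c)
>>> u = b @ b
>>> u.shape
(17, 17)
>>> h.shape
()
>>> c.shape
(23, 13, 7, 17)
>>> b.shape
(17, 17)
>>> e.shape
(13,)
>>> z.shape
(7, 19)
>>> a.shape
(23, 13, 7, 13)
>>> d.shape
(7, 7)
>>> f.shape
(7, 7)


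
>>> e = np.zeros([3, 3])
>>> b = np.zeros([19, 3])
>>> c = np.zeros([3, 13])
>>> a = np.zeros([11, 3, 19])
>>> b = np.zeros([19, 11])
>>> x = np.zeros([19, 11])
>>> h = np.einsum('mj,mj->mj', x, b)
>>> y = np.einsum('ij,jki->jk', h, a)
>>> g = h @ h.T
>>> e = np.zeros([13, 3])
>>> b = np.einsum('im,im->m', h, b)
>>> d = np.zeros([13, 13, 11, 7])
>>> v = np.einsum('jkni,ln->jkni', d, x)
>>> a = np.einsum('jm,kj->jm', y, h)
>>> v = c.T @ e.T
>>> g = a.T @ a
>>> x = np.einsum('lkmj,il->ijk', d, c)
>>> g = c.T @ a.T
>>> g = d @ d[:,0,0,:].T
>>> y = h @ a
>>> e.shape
(13, 3)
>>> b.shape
(11,)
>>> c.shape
(3, 13)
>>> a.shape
(11, 3)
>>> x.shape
(3, 7, 13)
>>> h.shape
(19, 11)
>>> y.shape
(19, 3)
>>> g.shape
(13, 13, 11, 13)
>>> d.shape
(13, 13, 11, 7)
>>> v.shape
(13, 13)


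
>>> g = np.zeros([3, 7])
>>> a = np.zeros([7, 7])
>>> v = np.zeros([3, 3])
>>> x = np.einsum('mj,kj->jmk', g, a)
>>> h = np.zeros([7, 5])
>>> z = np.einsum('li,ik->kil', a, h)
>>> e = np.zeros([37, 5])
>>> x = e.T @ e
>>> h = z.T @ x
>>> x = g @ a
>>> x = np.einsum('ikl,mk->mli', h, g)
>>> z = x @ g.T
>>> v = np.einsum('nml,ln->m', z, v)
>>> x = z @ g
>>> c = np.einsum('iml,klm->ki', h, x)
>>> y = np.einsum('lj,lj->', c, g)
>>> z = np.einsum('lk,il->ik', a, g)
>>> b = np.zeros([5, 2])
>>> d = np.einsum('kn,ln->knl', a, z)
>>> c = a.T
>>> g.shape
(3, 7)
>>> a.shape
(7, 7)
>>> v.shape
(5,)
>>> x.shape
(3, 5, 7)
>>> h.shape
(7, 7, 5)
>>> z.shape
(3, 7)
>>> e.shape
(37, 5)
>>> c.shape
(7, 7)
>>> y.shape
()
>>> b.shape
(5, 2)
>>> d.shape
(7, 7, 3)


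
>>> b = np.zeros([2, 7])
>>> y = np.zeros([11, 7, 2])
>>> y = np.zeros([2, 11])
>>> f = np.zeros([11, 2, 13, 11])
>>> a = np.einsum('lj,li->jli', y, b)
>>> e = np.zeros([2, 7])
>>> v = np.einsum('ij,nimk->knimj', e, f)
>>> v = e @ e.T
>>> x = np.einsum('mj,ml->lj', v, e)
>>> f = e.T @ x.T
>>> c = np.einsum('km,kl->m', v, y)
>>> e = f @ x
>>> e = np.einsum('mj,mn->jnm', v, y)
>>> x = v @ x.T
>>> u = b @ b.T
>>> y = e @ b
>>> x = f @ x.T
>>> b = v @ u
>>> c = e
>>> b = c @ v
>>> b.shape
(2, 11, 2)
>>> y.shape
(2, 11, 7)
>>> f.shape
(7, 7)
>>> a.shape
(11, 2, 7)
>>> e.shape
(2, 11, 2)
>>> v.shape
(2, 2)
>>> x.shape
(7, 2)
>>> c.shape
(2, 11, 2)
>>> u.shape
(2, 2)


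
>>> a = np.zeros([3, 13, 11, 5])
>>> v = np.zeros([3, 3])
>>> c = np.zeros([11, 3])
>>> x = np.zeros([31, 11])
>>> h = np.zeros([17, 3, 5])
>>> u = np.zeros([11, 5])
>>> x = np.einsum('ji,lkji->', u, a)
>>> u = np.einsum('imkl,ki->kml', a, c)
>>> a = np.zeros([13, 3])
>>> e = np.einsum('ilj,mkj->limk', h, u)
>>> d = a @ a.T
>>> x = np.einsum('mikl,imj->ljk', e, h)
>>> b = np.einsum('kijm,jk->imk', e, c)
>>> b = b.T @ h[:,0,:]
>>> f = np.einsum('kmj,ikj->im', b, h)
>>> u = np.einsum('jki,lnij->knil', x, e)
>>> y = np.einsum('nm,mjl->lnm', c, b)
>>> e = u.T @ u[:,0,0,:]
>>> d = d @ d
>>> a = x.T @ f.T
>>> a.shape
(11, 5, 17)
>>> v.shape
(3, 3)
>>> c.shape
(11, 3)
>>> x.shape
(13, 5, 11)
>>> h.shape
(17, 3, 5)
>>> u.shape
(5, 17, 11, 3)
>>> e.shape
(3, 11, 17, 3)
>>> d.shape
(13, 13)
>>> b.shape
(3, 13, 5)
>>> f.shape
(17, 13)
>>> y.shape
(5, 11, 3)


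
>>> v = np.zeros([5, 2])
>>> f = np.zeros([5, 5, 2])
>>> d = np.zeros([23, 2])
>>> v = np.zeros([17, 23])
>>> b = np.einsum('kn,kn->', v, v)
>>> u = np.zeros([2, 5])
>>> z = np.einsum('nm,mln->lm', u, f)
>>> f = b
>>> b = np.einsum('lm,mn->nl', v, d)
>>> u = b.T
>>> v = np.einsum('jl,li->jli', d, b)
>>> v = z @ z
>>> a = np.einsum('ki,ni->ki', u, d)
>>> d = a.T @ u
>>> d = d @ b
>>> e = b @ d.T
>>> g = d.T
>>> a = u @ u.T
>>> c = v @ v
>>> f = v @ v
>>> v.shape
(5, 5)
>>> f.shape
(5, 5)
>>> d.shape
(2, 17)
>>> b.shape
(2, 17)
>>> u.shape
(17, 2)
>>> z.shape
(5, 5)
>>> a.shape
(17, 17)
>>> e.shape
(2, 2)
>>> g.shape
(17, 2)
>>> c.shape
(5, 5)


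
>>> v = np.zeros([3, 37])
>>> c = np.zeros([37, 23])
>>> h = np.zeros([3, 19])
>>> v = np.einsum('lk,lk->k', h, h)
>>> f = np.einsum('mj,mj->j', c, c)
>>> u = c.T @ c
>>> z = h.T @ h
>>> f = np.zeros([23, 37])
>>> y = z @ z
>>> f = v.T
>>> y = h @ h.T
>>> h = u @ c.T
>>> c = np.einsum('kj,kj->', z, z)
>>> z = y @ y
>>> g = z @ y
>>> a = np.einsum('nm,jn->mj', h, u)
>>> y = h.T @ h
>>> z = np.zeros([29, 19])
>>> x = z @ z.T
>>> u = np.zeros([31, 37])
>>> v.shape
(19,)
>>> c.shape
()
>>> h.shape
(23, 37)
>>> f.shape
(19,)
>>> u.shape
(31, 37)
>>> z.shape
(29, 19)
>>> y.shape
(37, 37)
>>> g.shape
(3, 3)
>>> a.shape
(37, 23)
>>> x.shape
(29, 29)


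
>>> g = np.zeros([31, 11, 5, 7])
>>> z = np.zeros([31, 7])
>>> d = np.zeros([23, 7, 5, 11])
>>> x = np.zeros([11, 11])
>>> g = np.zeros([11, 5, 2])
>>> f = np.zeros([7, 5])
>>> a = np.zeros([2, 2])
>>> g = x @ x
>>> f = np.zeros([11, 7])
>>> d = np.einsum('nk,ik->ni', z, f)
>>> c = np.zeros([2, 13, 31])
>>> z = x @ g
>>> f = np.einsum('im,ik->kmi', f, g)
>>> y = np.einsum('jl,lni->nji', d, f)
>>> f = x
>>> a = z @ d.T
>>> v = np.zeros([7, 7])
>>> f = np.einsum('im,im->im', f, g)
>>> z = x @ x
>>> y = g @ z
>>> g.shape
(11, 11)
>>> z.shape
(11, 11)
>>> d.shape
(31, 11)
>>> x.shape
(11, 11)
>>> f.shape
(11, 11)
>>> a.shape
(11, 31)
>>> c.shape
(2, 13, 31)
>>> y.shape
(11, 11)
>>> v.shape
(7, 7)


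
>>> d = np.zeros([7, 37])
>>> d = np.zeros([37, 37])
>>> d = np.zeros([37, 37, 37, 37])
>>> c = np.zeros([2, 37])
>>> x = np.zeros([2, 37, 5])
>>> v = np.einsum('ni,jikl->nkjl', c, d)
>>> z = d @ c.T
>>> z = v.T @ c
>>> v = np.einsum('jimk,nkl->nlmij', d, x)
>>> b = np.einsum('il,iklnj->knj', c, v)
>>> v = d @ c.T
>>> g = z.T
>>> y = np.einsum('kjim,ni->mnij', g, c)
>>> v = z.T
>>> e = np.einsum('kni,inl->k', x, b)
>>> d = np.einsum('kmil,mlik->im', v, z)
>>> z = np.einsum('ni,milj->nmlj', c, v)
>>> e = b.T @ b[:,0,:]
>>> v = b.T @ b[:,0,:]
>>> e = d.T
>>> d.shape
(37, 37)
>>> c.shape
(2, 37)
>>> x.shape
(2, 37, 5)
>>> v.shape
(37, 37, 37)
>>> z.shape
(2, 37, 37, 37)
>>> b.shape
(5, 37, 37)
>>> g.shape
(37, 37, 37, 37)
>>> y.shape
(37, 2, 37, 37)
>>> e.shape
(37, 37)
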